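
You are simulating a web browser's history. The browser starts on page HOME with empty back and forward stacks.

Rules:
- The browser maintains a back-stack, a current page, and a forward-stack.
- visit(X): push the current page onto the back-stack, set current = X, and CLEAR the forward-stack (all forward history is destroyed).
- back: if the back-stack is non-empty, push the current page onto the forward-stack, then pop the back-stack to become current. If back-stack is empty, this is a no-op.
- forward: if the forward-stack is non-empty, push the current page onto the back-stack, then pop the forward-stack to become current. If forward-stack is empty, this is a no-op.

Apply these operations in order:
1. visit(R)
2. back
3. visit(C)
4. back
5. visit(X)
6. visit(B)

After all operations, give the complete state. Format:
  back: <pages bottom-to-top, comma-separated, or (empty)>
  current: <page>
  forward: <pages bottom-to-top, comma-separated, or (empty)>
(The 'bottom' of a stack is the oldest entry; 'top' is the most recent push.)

Answer: back: HOME,X
current: B
forward: (empty)

Derivation:
After 1 (visit(R)): cur=R back=1 fwd=0
After 2 (back): cur=HOME back=0 fwd=1
After 3 (visit(C)): cur=C back=1 fwd=0
After 4 (back): cur=HOME back=0 fwd=1
After 5 (visit(X)): cur=X back=1 fwd=0
After 6 (visit(B)): cur=B back=2 fwd=0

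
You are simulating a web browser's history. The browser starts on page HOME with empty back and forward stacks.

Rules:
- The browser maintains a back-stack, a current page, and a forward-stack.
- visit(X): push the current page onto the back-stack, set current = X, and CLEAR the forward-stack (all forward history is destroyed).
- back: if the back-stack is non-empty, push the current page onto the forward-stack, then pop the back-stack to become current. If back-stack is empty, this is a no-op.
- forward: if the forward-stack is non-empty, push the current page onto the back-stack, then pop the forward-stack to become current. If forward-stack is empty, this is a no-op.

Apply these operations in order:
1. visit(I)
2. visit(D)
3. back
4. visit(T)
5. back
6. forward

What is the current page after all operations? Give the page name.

After 1 (visit(I)): cur=I back=1 fwd=0
After 2 (visit(D)): cur=D back=2 fwd=0
After 3 (back): cur=I back=1 fwd=1
After 4 (visit(T)): cur=T back=2 fwd=0
After 5 (back): cur=I back=1 fwd=1
After 6 (forward): cur=T back=2 fwd=0

Answer: T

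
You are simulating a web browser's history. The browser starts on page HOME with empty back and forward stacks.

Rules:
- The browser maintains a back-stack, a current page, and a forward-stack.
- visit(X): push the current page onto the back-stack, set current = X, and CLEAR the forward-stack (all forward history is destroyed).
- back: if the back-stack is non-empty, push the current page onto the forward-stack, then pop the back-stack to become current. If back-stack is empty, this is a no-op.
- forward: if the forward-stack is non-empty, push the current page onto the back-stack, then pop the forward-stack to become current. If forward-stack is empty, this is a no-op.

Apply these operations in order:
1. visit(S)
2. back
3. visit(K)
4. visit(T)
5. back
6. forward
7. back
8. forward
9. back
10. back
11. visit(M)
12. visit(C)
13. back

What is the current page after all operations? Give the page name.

Answer: M

Derivation:
After 1 (visit(S)): cur=S back=1 fwd=0
After 2 (back): cur=HOME back=0 fwd=1
After 3 (visit(K)): cur=K back=1 fwd=0
After 4 (visit(T)): cur=T back=2 fwd=0
After 5 (back): cur=K back=1 fwd=1
After 6 (forward): cur=T back=2 fwd=0
After 7 (back): cur=K back=1 fwd=1
After 8 (forward): cur=T back=2 fwd=0
After 9 (back): cur=K back=1 fwd=1
After 10 (back): cur=HOME back=0 fwd=2
After 11 (visit(M)): cur=M back=1 fwd=0
After 12 (visit(C)): cur=C back=2 fwd=0
After 13 (back): cur=M back=1 fwd=1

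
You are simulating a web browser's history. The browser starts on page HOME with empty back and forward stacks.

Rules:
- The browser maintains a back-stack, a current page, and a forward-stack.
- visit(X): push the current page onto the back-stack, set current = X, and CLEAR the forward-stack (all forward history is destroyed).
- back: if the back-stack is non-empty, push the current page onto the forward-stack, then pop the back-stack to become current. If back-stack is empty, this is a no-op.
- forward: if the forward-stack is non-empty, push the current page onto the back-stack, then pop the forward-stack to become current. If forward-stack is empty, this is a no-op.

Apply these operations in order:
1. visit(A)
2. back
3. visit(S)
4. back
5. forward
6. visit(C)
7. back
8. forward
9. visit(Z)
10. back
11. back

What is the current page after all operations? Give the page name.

Answer: S

Derivation:
After 1 (visit(A)): cur=A back=1 fwd=0
After 2 (back): cur=HOME back=0 fwd=1
After 3 (visit(S)): cur=S back=1 fwd=0
After 4 (back): cur=HOME back=0 fwd=1
After 5 (forward): cur=S back=1 fwd=0
After 6 (visit(C)): cur=C back=2 fwd=0
After 7 (back): cur=S back=1 fwd=1
After 8 (forward): cur=C back=2 fwd=0
After 9 (visit(Z)): cur=Z back=3 fwd=0
After 10 (back): cur=C back=2 fwd=1
After 11 (back): cur=S back=1 fwd=2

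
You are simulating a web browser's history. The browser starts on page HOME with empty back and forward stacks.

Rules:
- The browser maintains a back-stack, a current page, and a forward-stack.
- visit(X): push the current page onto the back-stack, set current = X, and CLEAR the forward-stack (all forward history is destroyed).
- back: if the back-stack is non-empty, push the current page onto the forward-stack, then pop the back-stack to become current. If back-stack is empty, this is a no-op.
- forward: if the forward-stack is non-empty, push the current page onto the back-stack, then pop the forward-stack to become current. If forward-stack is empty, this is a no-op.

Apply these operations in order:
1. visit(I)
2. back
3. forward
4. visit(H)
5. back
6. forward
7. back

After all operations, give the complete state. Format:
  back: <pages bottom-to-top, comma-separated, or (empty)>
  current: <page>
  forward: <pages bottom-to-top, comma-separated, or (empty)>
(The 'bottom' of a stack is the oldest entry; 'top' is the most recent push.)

After 1 (visit(I)): cur=I back=1 fwd=0
After 2 (back): cur=HOME back=0 fwd=1
After 3 (forward): cur=I back=1 fwd=0
After 4 (visit(H)): cur=H back=2 fwd=0
After 5 (back): cur=I back=1 fwd=1
After 6 (forward): cur=H back=2 fwd=0
After 7 (back): cur=I back=1 fwd=1

Answer: back: HOME
current: I
forward: H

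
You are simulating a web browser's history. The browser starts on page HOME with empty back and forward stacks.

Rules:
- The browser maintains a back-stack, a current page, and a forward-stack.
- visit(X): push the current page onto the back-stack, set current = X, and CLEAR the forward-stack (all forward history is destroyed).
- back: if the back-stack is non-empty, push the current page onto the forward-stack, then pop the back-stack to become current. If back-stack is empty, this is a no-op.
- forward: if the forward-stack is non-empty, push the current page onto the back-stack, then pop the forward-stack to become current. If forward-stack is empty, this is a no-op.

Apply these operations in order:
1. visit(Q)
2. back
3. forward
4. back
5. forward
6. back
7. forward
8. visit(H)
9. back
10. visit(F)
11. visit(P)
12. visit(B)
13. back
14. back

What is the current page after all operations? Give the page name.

After 1 (visit(Q)): cur=Q back=1 fwd=0
After 2 (back): cur=HOME back=0 fwd=1
After 3 (forward): cur=Q back=1 fwd=0
After 4 (back): cur=HOME back=0 fwd=1
After 5 (forward): cur=Q back=1 fwd=0
After 6 (back): cur=HOME back=0 fwd=1
After 7 (forward): cur=Q back=1 fwd=0
After 8 (visit(H)): cur=H back=2 fwd=0
After 9 (back): cur=Q back=1 fwd=1
After 10 (visit(F)): cur=F back=2 fwd=0
After 11 (visit(P)): cur=P back=3 fwd=0
After 12 (visit(B)): cur=B back=4 fwd=0
After 13 (back): cur=P back=3 fwd=1
After 14 (back): cur=F back=2 fwd=2

Answer: F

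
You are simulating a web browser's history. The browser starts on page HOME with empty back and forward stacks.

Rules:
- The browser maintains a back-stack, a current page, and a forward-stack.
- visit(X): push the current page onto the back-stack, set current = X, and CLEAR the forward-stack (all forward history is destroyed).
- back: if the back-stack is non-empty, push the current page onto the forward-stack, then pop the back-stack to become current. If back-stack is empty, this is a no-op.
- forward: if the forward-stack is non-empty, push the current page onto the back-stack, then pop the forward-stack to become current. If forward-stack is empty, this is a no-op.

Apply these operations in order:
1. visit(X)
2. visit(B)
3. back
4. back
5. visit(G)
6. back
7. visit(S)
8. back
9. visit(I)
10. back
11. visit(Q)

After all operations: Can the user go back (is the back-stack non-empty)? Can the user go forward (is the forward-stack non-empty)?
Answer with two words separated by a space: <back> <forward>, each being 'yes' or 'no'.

Answer: yes no

Derivation:
After 1 (visit(X)): cur=X back=1 fwd=0
After 2 (visit(B)): cur=B back=2 fwd=0
After 3 (back): cur=X back=1 fwd=1
After 4 (back): cur=HOME back=0 fwd=2
After 5 (visit(G)): cur=G back=1 fwd=0
After 6 (back): cur=HOME back=0 fwd=1
After 7 (visit(S)): cur=S back=1 fwd=0
After 8 (back): cur=HOME back=0 fwd=1
After 9 (visit(I)): cur=I back=1 fwd=0
After 10 (back): cur=HOME back=0 fwd=1
After 11 (visit(Q)): cur=Q back=1 fwd=0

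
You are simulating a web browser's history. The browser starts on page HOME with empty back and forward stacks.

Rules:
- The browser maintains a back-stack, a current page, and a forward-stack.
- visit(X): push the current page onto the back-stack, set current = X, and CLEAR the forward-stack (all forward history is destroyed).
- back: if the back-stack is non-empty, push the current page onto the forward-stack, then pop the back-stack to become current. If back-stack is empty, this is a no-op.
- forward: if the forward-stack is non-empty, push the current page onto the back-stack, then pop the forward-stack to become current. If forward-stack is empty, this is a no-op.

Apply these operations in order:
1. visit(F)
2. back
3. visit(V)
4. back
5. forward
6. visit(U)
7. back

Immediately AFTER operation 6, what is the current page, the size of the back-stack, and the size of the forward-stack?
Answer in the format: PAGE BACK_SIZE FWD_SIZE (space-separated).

After 1 (visit(F)): cur=F back=1 fwd=0
After 2 (back): cur=HOME back=0 fwd=1
After 3 (visit(V)): cur=V back=1 fwd=0
After 4 (back): cur=HOME back=0 fwd=1
After 5 (forward): cur=V back=1 fwd=0
After 6 (visit(U)): cur=U back=2 fwd=0

U 2 0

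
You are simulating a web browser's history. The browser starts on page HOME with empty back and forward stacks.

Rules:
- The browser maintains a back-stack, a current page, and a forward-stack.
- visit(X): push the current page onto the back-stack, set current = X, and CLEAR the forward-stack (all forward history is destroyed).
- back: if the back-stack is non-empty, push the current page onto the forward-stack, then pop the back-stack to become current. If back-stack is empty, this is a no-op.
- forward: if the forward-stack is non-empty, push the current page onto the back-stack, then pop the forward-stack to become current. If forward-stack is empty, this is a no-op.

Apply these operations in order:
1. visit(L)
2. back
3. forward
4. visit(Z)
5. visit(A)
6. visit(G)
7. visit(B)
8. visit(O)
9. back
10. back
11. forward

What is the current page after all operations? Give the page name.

After 1 (visit(L)): cur=L back=1 fwd=0
After 2 (back): cur=HOME back=0 fwd=1
After 3 (forward): cur=L back=1 fwd=0
After 4 (visit(Z)): cur=Z back=2 fwd=0
After 5 (visit(A)): cur=A back=3 fwd=0
After 6 (visit(G)): cur=G back=4 fwd=0
After 7 (visit(B)): cur=B back=5 fwd=0
After 8 (visit(O)): cur=O back=6 fwd=0
After 9 (back): cur=B back=5 fwd=1
After 10 (back): cur=G back=4 fwd=2
After 11 (forward): cur=B back=5 fwd=1

Answer: B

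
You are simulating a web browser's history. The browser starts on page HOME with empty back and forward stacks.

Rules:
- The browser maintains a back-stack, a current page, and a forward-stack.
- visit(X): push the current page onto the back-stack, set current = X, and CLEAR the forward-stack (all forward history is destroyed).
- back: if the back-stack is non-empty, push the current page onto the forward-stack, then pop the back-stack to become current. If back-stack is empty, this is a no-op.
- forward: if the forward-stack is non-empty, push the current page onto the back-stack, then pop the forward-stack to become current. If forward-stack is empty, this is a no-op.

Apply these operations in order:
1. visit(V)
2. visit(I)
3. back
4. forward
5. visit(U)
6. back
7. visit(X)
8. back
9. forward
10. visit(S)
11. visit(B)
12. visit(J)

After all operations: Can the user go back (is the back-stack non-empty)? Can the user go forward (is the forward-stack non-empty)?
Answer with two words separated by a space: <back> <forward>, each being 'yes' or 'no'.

Answer: yes no

Derivation:
After 1 (visit(V)): cur=V back=1 fwd=0
After 2 (visit(I)): cur=I back=2 fwd=0
After 3 (back): cur=V back=1 fwd=1
After 4 (forward): cur=I back=2 fwd=0
After 5 (visit(U)): cur=U back=3 fwd=0
After 6 (back): cur=I back=2 fwd=1
After 7 (visit(X)): cur=X back=3 fwd=0
After 8 (back): cur=I back=2 fwd=1
After 9 (forward): cur=X back=3 fwd=0
After 10 (visit(S)): cur=S back=4 fwd=0
After 11 (visit(B)): cur=B back=5 fwd=0
After 12 (visit(J)): cur=J back=6 fwd=0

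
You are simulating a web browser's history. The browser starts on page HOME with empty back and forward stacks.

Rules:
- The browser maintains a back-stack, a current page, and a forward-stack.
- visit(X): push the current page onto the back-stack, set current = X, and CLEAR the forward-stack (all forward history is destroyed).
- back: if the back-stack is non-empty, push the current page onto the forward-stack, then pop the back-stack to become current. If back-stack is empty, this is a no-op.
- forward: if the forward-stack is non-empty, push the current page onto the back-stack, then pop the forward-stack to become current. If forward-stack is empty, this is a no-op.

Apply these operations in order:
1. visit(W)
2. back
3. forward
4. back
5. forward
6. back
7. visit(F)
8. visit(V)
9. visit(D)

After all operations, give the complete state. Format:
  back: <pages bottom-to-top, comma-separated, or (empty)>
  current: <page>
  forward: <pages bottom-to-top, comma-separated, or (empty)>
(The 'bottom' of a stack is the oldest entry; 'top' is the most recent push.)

Answer: back: HOME,F,V
current: D
forward: (empty)

Derivation:
After 1 (visit(W)): cur=W back=1 fwd=0
After 2 (back): cur=HOME back=0 fwd=1
After 3 (forward): cur=W back=1 fwd=0
After 4 (back): cur=HOME back=0 fwd=1
After 5 (forward): cur=W back=1 fwd=0
After 6 (back): cur=HOME back=0 fwd=1
After 7 (visit(F)): cur=F back=1 fwd=0
After 8 (visit(V)): cur=V back=2 fwd=0
After 9 (visit(D)): cur=D back=3 fwd=0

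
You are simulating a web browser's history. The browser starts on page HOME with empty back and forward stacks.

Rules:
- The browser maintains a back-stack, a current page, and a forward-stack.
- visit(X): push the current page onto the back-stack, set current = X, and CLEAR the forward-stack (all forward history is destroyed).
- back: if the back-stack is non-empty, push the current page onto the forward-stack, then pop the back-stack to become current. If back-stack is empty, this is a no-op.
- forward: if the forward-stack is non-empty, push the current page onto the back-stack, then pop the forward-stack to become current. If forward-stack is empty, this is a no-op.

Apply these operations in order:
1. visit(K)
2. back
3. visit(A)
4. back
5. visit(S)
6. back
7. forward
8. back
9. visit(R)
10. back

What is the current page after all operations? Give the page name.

After 1 (visit(K)): cur=K back=1 fwd=0
After 2 (back): cur=HOME back=0 fwd=1
After 3 (visit(A)): cur=A back=1 fwd=0
After 4 (back): cur=HOME back=0 fwd=1
After 5 (visit(S)): cur=S back=1 fwd=0
After 6 (back): cur=HOME back=0 fwd=1
After 7 (forward): cur=S back=1 fwd=0
After 8 (back): cur=HOME back=0 fwd=1
After 9 (visit(R)): cur=R back=1 fwd=0
After 10 (back): cur=HOME back=0 fwd=1

Answer: HOME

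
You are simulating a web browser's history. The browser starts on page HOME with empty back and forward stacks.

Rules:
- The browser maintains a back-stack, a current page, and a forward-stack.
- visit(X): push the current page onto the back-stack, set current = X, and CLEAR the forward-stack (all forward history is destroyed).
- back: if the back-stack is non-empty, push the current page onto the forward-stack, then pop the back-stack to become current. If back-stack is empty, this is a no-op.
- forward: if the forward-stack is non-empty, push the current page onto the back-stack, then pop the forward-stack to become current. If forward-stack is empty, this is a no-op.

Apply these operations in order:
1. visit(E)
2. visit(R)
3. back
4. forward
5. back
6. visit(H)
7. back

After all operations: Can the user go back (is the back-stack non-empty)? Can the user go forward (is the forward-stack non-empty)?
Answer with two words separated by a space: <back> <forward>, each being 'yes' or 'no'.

Answer: yes yes

Derivation:
After 1 (visit(E)): cur=E back=1 fwd=0
After 2 (visit(R)): cur=R back=2 fwd=0
After 3 (back): cur=E back=1 fwd=1
After 4 (forward): cur=R back=2 fwd=0
After 5 (back): cur=E back=1 fwd=1
After 6 (visit(H)): cur=H back=2 fwd=0
After 7 (back): cur=E back=1 fwd=1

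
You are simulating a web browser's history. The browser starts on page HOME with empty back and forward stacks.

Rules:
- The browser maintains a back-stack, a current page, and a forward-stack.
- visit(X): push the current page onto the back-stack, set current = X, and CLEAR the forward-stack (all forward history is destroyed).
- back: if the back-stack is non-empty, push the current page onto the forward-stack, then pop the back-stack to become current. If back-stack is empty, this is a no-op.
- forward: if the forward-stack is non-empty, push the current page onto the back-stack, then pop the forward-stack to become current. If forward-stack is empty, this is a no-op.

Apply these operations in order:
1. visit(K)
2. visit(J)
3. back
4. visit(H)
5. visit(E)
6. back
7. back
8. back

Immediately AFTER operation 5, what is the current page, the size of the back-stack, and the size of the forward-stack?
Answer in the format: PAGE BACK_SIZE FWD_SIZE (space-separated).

After 1 (visit(K)): cur=K back=1 fwd=0
After 2 (visit(J)): cur=J back=2 fwd=0
After 3 (back): cur=K back=1 fwd=1
After 4 (visit(H)): cur=H back=2 fwd=0
After 5 (visit(E)): cur=E back=3 fwd=0

E 3 0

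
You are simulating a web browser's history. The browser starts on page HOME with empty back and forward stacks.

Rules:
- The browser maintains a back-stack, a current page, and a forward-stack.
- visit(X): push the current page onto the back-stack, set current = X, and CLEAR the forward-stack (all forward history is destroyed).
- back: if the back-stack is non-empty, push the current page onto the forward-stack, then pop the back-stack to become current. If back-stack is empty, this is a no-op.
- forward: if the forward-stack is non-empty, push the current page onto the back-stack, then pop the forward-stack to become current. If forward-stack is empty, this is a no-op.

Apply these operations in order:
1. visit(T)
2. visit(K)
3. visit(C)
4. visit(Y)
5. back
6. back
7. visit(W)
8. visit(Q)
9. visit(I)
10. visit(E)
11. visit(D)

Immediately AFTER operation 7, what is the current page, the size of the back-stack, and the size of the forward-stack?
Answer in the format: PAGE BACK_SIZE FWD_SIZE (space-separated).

After 1 (visit(T)): cur=T back=1 fwd=0
After 2 (visit(K)): cur=K back=2 fwd=0
After 3 (visit(C)): cur=C back=3 fwd=0
After 4 (visit(Y)): cur=Y back=4 fwd=0
After 5 (back): cur=C back=3 fwd=1
After 6 (back): cur=K back=2 fwd=2
After 7 (visit(W)): cur=W back=3 fwd=0

W 3 0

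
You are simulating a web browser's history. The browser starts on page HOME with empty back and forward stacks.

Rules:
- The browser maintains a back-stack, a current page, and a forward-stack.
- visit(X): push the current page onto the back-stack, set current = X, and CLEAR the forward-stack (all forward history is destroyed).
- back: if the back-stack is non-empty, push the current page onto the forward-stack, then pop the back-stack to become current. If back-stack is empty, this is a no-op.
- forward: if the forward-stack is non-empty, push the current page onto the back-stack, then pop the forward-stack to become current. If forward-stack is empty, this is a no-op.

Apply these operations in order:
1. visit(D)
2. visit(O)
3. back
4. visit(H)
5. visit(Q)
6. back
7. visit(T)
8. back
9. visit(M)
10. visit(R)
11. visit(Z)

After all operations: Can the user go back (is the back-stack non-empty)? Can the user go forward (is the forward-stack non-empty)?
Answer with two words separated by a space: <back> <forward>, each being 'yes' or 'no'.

After 1 (visit(D)): cur=D back=1 fwd=0
After 2 (visit(O)): cur=O back=2 fwd=0
After 3 (back): cur=D back=1 fwd=1
After 4 (visit(H)): cur=H back=2 fwd=0
After 5 (visit(Q)): cur=Q back=3 fwd=0
After 6 (back): cur=H back=2 fwd=1
After 7 (visit(T)): cur=T back=3 fwd=0
After 8 (back): cur=H back=2 fwd=1
After 9 (visit(M)): cur=M back=3 fwd=0
After 10 (visit(R)): cur=R back=4 fwd=0
After 11 (visit(Z)): cur=Z back=5 fwd=0

Answer: yes no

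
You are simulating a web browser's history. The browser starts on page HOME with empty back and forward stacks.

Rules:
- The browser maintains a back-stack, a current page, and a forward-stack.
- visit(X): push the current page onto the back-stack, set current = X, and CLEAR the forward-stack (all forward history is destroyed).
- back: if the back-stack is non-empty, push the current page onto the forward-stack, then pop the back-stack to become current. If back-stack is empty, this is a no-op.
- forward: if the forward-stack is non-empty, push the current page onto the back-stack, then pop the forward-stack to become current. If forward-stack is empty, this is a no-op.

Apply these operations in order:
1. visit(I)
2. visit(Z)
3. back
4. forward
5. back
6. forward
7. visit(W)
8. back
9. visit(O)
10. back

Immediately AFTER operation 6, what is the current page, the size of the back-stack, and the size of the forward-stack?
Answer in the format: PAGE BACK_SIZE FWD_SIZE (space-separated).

After 1 (visit(I)): cur=I back=1 fwd=0
After 2 (visit(Z)): cur=Z back=2 fwd=0
After 3 (back): cur=I back=1 fwd=1
After 4 (forward): cur=Z back=2 fwd=0
After 5 (back): cur=I back=1 fwd=1
After 6 (forward): cur=Z back=2 fwd=0

Z 2 0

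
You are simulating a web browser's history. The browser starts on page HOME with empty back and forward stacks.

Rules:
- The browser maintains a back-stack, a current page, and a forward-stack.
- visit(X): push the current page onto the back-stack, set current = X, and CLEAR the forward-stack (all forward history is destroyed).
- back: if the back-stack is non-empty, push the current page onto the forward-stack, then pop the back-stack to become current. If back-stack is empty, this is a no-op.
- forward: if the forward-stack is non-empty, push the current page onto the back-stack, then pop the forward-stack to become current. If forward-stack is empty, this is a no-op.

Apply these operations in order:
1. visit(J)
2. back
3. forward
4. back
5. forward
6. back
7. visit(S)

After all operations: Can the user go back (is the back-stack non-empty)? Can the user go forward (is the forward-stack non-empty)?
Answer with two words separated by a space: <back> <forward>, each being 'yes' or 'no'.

After 1 (visit(J)): cur=J back=1 fwd=0
After 2 (back): cur=HOME back=0 fwd=1
After 3 (forward): cur=J back=1 fwd=0
After 4 (back): cur=HOME back=0 fwd=1
After 5 (forward): cur=J back=1 fwd=0
After 6 (back): cur=HOME back=0 fwd=1
After 7 (visit(S)): cur=S back=1 fwd=0

Answer: yes no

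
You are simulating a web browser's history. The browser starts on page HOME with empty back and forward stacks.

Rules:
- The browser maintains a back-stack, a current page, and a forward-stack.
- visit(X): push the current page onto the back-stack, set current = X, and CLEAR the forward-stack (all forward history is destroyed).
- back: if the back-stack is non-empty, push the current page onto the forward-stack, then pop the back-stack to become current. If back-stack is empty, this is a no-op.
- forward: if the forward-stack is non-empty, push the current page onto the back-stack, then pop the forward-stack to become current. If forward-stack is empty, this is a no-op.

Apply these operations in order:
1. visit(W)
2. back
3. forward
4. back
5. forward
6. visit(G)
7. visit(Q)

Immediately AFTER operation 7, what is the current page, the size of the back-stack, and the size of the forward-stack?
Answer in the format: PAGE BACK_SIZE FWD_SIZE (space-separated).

After 1 (visit(W)): cur=W back=1 fwd=0
After 2 (back): cur=HOME back=0 fwd=1
After 3 (forward): cur=W back=1 fwd=0
After 4 (back): cur=HOME back=0 fwd=1
After 5 (forward): cur=W back=1 fwd=0
After 6 (visit(G)): cur=G back=2 fwd=0
After 7 (visit(Q)): cur=Q back=3 fwd=0

Q 3 0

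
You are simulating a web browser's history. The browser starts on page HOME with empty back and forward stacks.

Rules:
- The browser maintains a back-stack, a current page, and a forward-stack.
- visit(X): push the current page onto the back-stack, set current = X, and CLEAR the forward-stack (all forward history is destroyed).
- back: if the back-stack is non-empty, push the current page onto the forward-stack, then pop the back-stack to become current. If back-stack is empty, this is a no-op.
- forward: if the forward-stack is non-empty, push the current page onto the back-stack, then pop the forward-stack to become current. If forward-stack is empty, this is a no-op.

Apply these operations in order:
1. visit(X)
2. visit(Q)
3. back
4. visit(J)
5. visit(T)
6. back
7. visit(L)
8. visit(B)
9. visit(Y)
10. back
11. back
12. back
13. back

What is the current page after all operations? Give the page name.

Answer: X

Derivation:
After 1 (visit(X)): cur=X back=1 fwd=0
After 2 (visit(Q)): cur=Q back=2 fwd=0
After 3 (back): cur=X back=1 fwd=1
After 4 (visit(J)): cur=J back=2 fwd=0
After 5 (visit(T)): cur=T back=3 fwd=0
After 6 (back): cur=J back=2 fwd=1
After 7 (visit(L)): cur=L back=3 fwd=0
After 8 (visit(B)): cur=B back=4 fwd=0
After 9 (visit(Y)): cur=Y back=5 fwd=0
After 10 (back): cur=B back=4 fwd=1
After 11 (back): cur=L back=3 fwd=2
After 12 (back): cur=J back=2 fwd=3
After 13 (back): cur=X back=1 fwd=4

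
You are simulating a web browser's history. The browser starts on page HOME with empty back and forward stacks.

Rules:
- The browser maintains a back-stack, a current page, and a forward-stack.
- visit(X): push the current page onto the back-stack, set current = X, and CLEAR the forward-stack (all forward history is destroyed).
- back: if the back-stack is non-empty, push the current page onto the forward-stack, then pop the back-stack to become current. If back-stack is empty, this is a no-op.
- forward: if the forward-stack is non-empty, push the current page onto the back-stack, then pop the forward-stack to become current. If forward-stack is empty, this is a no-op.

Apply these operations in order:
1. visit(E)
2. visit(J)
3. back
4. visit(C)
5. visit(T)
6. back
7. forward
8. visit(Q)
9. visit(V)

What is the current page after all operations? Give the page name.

Answer: V

Derivation:
After 1 (visit(E)): cur=E back=1 fwd=0
After 2 (visit(J)): cur=J back=2 fwd=0
After 3 (back): cur=E back=1 fwd=1
After 4 (visit(C)): cur=C back=2 fwd=0
After 5 (visit(T)): cur=T back=3 fwd=0
After 6 (back): cur=C back=2 fwd=1
After 7 (forward): cur=T back=3 fwd=0
After 8 (visit(Q)): cur=Q back=4 fwd=0
After 9 (visit(V)): cur=V back=5 fwd=0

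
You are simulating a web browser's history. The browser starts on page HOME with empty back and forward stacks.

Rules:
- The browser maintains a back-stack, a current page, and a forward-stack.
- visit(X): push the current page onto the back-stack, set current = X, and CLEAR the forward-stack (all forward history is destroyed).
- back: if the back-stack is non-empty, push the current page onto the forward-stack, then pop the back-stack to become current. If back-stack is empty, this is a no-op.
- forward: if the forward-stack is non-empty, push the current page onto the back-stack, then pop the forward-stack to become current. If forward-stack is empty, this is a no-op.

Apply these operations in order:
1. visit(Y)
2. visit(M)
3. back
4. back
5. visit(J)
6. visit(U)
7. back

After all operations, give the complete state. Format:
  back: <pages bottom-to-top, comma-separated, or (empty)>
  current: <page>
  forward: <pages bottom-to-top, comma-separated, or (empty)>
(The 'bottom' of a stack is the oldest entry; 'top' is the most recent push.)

After 1 (visit(Y)): cur=Y back=1 fwd=0
After 2 (visit(M)): cur=M back=2 fwd=0
After 3 (back): cur=Y back=1 fwd=1
After 4 (back): cur=HOME back=0 fwd=2
After 5 (visit(J)): cur=J back=1 fwd=0
After 6 (visit(U)): cur=U back=2 fwd=0
After 7 (back): cur=J back=1 fwd=1

Answer: back: HOME
current: J
forward: U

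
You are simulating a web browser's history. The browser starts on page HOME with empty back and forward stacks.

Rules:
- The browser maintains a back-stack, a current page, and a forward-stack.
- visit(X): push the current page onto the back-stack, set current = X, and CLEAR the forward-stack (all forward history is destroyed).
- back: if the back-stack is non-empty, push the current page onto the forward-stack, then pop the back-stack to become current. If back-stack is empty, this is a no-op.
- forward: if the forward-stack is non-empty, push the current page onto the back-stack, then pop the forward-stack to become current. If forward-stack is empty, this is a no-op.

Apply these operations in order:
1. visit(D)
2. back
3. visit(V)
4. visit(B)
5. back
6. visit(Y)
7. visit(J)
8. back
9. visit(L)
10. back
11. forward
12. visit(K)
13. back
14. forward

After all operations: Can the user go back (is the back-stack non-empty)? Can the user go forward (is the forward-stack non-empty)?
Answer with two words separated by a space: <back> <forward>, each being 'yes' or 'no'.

Answer: yes no

Derivation:
After 1 (visit(D)): cur=D back=1 fwd=0
After 2 (back): cur=HOME back=0 fwd=1
After 3 (visit(V)): cur=V back=1 fwd=0
After 4 (visit(B)): cur=B back=2 fwd=0
After 5 (back): cur=V back=1 fwd=1
After 6 (visit(Y)): cur=Y back=2 fwd=0
After 7 (visit(J)): cur=J back=3 fwd=0
After 8 (back): cur=Y back=2 fwd=1
After 9 (visit(L)): cur=L back=3 fwd=0
After 10 (back): cur=Y back=2 fwd=1
After 11 (forward): cur=L back=3 fwd=0
After 12 (visit(K)): cur=K back=4 fwd=0
After 13 (back): cur=L back=3 fwd=1
After 14 (forward): cur=K back=4 fwd=0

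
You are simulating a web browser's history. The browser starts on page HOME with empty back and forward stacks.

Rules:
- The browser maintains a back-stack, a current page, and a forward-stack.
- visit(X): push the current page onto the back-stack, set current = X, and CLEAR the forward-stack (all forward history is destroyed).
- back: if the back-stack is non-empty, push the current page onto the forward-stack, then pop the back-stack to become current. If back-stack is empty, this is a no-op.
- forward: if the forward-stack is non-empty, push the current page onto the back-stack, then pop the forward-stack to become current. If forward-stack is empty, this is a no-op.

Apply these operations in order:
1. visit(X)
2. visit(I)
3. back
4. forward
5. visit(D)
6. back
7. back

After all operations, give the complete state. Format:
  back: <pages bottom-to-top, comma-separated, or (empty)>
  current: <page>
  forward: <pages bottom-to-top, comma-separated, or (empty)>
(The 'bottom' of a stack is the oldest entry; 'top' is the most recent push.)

Answer: back: HOME
current: X
forward: D,I

Derivation:
After 1 (visit(X)): cur=X back=1 fwd=0
After 2 (visit(I)): cur=I back=2 fwd=0
After 3 (back): cur=X back=1 fwd=1
After 4 (forward): cur=I back=2 fwd=0
After 5 (visit(D)): cur=D back=3 fwd=0
After 6 (back): cur=I back=2 fwd=1
After 7 (back): cur=X back=1 fwd=2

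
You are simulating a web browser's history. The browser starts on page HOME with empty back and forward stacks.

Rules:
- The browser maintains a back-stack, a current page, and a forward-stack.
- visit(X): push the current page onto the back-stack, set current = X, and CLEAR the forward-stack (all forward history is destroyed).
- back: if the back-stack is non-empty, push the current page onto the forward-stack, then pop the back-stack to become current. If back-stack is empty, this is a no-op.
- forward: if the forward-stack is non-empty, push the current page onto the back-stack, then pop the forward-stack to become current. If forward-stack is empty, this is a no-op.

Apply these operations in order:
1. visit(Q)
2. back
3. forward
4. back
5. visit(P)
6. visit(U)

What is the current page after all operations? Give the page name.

Answer: U

Derivation:
After 1 (visit(Q)): cur=Q back=1 fwd=0
After 2 (back): cur=HOME back=0 fwd=1
After 3 (forward): cur=Q back=1 fwd=0
After 4 (back): cur=HOME back=0 fwd=1
After 5 (visit(P)): cur=P back=1 fwd=0
After 6 (visit(U)): cur=U back=2 fwd=0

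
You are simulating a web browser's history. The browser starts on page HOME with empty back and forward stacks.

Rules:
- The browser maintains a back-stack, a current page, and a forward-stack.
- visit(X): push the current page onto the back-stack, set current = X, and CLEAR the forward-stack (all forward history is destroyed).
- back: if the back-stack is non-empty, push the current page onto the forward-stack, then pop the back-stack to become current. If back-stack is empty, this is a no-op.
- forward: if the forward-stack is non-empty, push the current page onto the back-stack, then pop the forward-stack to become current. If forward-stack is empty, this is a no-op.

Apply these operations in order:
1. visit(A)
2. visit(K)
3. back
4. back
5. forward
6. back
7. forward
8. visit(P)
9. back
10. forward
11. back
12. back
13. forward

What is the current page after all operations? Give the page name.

Answer: A

Derivation:
After 1 (visit(A)): cur=A back=1 fwd=0
After 2 (visit(K)): cur=K back=2 fwd=0
After 3 (back): cur=A back=1 fwd=1
After 4 (back): cur=HOME back=0 fwd=2
After 5 (forward): cur=A back=1 fwd=1
After 6 (back): cur=HOME back=0 fwd=2
After 7 (forward): cur=A back=1 fwd=1
After 8 (visit(P)): cur=P back=2 fwd=0
After 9 (back): cur=A back=1 fwd=1
After 10 (forward): cur=P back=2 fwd=0
After 11 (back): cur=A back=1 fwd=1
After 12 (back): cur=HOME back=0 fwd=2
After 13 (forward): cur=A back=1 fwd=1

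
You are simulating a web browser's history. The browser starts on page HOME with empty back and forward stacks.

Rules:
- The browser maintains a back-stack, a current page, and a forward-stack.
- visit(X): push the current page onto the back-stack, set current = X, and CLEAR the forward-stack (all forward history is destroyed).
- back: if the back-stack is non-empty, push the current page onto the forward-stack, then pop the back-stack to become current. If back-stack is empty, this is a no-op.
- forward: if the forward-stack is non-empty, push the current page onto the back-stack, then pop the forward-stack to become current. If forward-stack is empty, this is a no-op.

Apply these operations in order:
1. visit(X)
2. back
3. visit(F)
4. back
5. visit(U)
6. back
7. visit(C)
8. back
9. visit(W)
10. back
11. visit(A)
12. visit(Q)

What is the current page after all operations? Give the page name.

Answer: Q

Derivation:
After 1 (visit(X)): cur=X back=1 fwd=0
After 2 (back): cur=HOME back=0 fwd=1
After 3 (visit(F)): cur=F back=1 fwd=0
After 4 (back): cur=HOME back=0 fwd=1
After 5 (visit(U)): cur=U back=1 fwd=0
After 6 (back): cur=HOME back=0 fwd=1
After 7 (visit(C)): cur=C back=1 fwd=0
After 8 (back): cur=HOME back=0 fwd=1
After 9 (visit(W)): cur=W back=1 fwd=0
After 10 (back): cur=HOME back=0 fwd=1
After 11 (visit(A)): cur=A back=1 fwd=0
After 12 (visit(Q)): cur=Q back=2 fwd=0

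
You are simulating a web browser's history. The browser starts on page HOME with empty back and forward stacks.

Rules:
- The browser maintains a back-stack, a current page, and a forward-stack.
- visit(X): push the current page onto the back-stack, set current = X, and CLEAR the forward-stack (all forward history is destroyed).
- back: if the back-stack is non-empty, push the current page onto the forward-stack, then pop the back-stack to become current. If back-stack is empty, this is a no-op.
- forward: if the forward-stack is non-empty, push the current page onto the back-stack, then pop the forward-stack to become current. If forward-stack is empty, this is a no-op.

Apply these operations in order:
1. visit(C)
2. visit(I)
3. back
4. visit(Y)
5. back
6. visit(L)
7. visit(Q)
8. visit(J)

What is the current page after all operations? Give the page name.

After 1 (visit(C)): cur=C back=1 fwd=0
After 2 (visit(I)): cur=I back=2 fwd=0
After 3 (back): cur=C back=1 fwd=1
After 4 (visit(Y)): cur=Y back=2 fwd=0
After 5 (back): cur=C back=1 fwd=1
After 6 (visit(L)): cur=L back=2 fwd=0
After 7 (visit(Q)): cur=Q back=3 fwd=0
After 8 (visit(J)): cur=J back=4 fwd=0

Answer: J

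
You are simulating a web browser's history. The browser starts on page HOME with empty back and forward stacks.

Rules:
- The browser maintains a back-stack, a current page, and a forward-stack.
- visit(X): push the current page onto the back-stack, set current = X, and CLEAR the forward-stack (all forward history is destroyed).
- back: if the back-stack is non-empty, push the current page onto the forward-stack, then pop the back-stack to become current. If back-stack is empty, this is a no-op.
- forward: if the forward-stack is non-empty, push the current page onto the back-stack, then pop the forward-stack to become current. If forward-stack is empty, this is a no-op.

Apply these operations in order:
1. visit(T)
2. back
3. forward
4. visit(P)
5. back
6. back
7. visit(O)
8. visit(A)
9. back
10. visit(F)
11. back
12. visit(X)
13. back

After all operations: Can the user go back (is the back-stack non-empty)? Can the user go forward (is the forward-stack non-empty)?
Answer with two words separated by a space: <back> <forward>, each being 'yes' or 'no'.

After 1 (visit(T)): cur=T back=1 fwd=0
After 2 (back): cur=HOME back=0 fwd=1
After 3 (forward): cur=T back=1 fwd=0
After 4 (visit(P)): cur=P back=2 fwd=0
After 5 (back): cur=T back=1 fwd=1
After 6 (back): cur=HOME back=0 fwd=2
After 7 (visit(O)): cur=O back=1 fwd=0
After 8 (visit(A)): cur=A back=2 fwd=0
After 9 (back): cur=O back=1 fwd=1
After 10 (visit(F)): cur=F back=2 fwd=0
After 11 (back): cur=O back=1 fwd=1
After 12 (visit(X)): cur=X back=2 fwd=0
After 13 (back): cur=O back=1 fwd=1

Answer: yes yes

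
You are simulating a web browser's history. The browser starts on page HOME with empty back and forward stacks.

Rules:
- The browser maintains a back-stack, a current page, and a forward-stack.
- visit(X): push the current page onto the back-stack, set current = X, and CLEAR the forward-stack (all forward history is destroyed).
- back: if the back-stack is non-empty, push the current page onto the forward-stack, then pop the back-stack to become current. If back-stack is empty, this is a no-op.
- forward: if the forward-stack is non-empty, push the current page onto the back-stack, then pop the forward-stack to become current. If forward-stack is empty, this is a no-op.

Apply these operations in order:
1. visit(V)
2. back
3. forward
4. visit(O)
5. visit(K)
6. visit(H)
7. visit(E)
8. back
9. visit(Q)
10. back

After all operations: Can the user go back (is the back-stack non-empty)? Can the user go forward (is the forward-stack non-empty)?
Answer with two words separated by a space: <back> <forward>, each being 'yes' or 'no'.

Answer: yes yes

Derivation:
After 1 (visit(V)): cur=V back=1 fwd=0
After 2 (back): cur=HOME back=0 fwd=1
After 3 (forward): cur=V back=1 fwd=0
After 4 (visit(O)): cur=O back=2 fwd=0
After 5 (visit(K)): cur=K back=3 fwd=0
After 6 (visit(H)): cur=H back=4 fwd=0
After 7 (visit(E)): cur=E back=5 fwd=0
After 8 (back): cur=H back=4 fwd=1
After 9 (visit(Q)): cur=Q back=5 fwd=0
After 10 (back): cur=H back=4 fwd=1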